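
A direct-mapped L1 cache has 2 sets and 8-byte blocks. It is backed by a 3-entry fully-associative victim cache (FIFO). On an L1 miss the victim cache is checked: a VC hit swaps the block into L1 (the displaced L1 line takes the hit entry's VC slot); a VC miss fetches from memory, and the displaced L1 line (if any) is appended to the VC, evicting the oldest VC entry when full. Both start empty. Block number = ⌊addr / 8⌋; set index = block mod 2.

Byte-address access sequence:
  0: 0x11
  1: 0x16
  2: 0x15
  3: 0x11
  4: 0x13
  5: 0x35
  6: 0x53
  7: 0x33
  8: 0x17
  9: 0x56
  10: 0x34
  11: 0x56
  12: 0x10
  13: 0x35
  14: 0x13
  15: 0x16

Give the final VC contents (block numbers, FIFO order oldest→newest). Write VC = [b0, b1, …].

0: 0x11 (blk 2, set 0) → MISS  vc=[]
1: 0x16 (blk 2, set 0) → L1-HIT  vc=[]
2: 0x15 (blk 2, set 0) → L1-HIT  vc=[]
3: 0x11 (blk 2, set 0) → L1-HIT  vc=[]
4: 0x13 (blk 2, set 0) → L1-HIT  vc=[]
5: 0x35 (blk 6, set 0) → MISS  vc=[2]
6: 0x53 (blk 10, set 0) → MISS  vc=[2, 6]
7: 0x33 (blk 6, set 0) → VC-HIT  vc=[2, 10]
8: 0x17 (blk 2, set 0) → VC-HIT  vc=[6, 10]
9: 0x56 (blk 10, set 0) → VC-HIT  vc=[6, 2]
10: 0x34 (blk 6, set 0) → VC-HIT  vc=[10, 2]
11: 0x56 (blk 10, set 0) → VC-HIT  vc=[6, 2]
12: 0x10 (blk 2, set 0) → VC-HIT  vc=[6, 10]
13: 0x35 (blk 6, set 0) → VC-HIT  vc=[2, 10]
14: 0x13 (blk 2, set 0) → VC-HIT  vc=[6, 10]
15: 0x16 (blk 2, set 0) → L1-HIT  vc=[6, 10]

VC = [6, 10]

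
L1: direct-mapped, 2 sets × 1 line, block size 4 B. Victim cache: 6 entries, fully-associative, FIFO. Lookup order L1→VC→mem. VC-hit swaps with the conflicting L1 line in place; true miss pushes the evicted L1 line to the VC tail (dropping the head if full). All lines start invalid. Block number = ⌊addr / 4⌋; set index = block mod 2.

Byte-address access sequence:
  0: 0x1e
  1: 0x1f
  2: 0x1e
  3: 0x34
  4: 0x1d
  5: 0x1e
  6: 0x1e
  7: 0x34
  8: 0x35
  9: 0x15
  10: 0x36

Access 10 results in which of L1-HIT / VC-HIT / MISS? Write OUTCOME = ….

OUTCOME = VC-HIT

  [0] addr=0x1e blk=7 s=1: MISS | VC []
  [1] addr=0x1f blk=7 s=1: L1-HIT | VC []
  [2] addr=0x1e blk=7 s=1: L1-HIT | VC []
  [3] addr=0x34 blk=13 s=1: MISS | VC [7]
  [4] addr=0x1d blk=7 s=1: VC-HIT | VC [13]
  [5] addr=0x1e blk=7 s=1: L1-HIT | VC [13]
  [6] addr=0x1e blk=7 s=1: L1-HIT | VC [13]
  [7] addr=0x34 blk=13 s=1: VC-HIT | VC [7]
  [8] addr=0x35 blk=13 s=1: L1-HIT | VC [7]
  [9] addr=0x15 blk=5 s=1: MISS | VC [7, 13]
  [10] addr=0x36 blk=13 s=1: VC-HIT | VC [7, 5]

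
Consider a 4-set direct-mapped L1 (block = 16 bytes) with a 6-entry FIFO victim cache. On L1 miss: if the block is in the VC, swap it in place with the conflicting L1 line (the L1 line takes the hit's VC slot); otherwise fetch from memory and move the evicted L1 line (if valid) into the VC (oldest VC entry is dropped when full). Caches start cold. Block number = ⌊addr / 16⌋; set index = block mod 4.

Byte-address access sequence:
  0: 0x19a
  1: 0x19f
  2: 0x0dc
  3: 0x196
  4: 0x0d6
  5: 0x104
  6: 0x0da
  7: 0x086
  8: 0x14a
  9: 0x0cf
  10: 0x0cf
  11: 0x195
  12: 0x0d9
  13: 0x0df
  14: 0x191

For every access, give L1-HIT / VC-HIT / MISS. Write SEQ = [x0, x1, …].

  [0] addr=0x19a blk=25 s=1: MISS | VC []
  [1] addr=0x19f blk=25 s=1: L1-HIT | VC []
  [2] addr=0xdc blk=13 s=1: MISS | VC [25]
  [3] addr=0x196 blk=25 s=1: VC-HIT | VC [13]
  [4] addr=0xd6 blk=13 s=1: VC-HIT | VC [25]
  [5] addr=0x104 blk=16 s=0: MISS | VC [25]
  [6] addr=0xda blk=13 s=1: L1-HIT | VC [25]
  [7] addr=0x86 blk=8 s=0: MISS | VC [25, 16]
  [8] addr=0x14a blk=20 s=0: MISS | VC [25, 16, 8]
  [9] addr=0xcf blk=12 s=0: MISS | VC [25, 16, 8, 20]
  [10] addr=0xcf blk=12 s=0: L1-HIT | VC [25, 16, 8, 20]
  [11] addr=0x195 blk=25 s=1: VC-HIT | VC [13, 16, 8, 20]
  [12] addr=0xd9 blk=13 s=1: VC-HIT | VC [25, 16, 8, 20]
  [13] addr=0xdf blk=13 s=1: L1-HIT | VC [25, 16, 8, 20]
  [14] addr=0x191 blk=25 s=1: VC-HIT | VC [13, 16, 8, 20]

SEQ = [MISS, L1-HIT, MISS, VC-HIT, VC-HIT, MISS, L1-HIT, MISS, MISS, MISS, L1-HIT, VC-HIT, VC-HIT, L1-HIT, VC-HIT]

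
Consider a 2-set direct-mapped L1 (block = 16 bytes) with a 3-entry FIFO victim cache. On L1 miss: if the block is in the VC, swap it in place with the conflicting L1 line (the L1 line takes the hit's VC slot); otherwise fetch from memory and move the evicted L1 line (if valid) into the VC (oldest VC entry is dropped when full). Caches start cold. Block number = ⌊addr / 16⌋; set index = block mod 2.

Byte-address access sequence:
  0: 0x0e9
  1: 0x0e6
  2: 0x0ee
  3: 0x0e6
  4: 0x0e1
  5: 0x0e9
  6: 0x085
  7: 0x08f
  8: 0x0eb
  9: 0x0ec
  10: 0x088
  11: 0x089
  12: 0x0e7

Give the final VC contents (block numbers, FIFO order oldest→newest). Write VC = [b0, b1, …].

  [0] addr=0xe9 blk=14 s=0: MISS | VC []
  [1] addr=0xe6 blk=14 s=0: L1-HIT | VC []
  [2] addr=0xee blk=14 s=0: L1-HIT | VC []
  [3] addr=0xe6 blk=14 s=0: L1-HIT | VC []
  [4] addr=0xe1 blk=14 s=0: L1-HIT | VC []
  [5] addr=0xe9 blk=14 s=0: L1-HIT | VC []
  [6] addr=0x85 blk=8 s=0: MISS | VC [14]
  [7] addr=0x8f blk=8 s=0: L1-HIT | VC [14]
  [8] addr=0xeb blk=14 s=0: VC-HIT | VC [8]
  [9] addr=0xec blk=14 s=0: L1-HIT | VC [8]
  [10] addr=0x88 blk=8 s=0: VC-HIT | VC [14]
  [11] addr=0x89 blk=8 s=0: L1-HIT | VC [14]
  [12] addr=0xe7 blk=14 s=0: VC-HIT | VC [8]

VC = [8]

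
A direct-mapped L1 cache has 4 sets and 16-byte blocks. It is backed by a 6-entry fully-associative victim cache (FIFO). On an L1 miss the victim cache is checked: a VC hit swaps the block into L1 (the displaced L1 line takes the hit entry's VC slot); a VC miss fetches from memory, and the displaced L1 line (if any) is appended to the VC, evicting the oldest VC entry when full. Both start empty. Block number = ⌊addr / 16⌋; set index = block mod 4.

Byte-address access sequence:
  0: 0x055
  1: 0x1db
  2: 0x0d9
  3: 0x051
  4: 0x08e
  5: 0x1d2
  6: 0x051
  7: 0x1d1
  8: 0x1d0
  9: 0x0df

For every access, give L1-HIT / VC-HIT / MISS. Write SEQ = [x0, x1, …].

SEQ = [MISS, MISS, MISS, VC-HIT, MISS, VC-HIT, VC-HIT, VC-HIT, L1-HIT, VC-HIT]

0: 0x55 (blk 5, set 1) → MISS  vc=[]
1: 0x1db (blk 29, set 1) → MISS  vc=[5]
2: 0xd9 (blk 13, set 1) → MISS  vc=[5, 29]
3: 0x51 (blk 5, set 1) → VC-HIT  vc=[13, 29]
4: 0x8e (blk 8, set 0) → MISS  vc=[13, 29]
5: 0x1d2 (blk 29, set 1) → VC-HIT  vc=[13, 5]
6: 0x51 (blk 5, set 1) → VC-HIT  vc=[13, 29]
7: 0x1d1 (blk 29, set 1) → VC-HIT  vc=[13, 5]
8: 0x1d0 (blk 29, set 1) → L1-HIT  vc=[13, 5]
9: 0xdf (blk 13, set 1) → VC-HIT  vc=[29, 5]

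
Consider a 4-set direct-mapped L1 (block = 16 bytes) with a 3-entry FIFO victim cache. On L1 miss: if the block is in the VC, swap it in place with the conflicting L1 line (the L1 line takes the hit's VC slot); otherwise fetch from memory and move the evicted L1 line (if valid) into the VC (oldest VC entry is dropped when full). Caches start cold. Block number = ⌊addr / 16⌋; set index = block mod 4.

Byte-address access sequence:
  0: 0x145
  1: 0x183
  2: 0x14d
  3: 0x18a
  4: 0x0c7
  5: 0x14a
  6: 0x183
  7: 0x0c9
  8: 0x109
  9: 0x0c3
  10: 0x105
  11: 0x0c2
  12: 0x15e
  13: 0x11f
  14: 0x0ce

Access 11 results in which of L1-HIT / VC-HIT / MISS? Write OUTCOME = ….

  [0] addr=0x145 blk=20 s=0: MISS | VC []
  [1] addr=0x183 blk=24 s=0: MISS | VC [20]
  [2] addr=0x14d blk=20 s=0: VC-HIT | VC [24]
  [3] addr=0x18a blk=24 s=0: VC-HIT | VC [20]
  [4] addr=0xc7 blk=12 s=0: MISS | VC [20, 24]
  [5] addr=0x14a blk=20 s=0: VC-HIT | VC [12, 24]
  [6] addr=0x183 blk=24 s=0: VC-HIT | VC [12, 20]
  [7] addr=0xc9 blk=12 s=0: VC-HIT | VC [24, 20]
  [8] addr=0x109 blk=16 s=0: MISS | VC [24, 20, 12]
  [9] addr=0xc3 blk=12 s=0: VC-HIT | VC [24, 20, 16]
  [10] addr=0x105 blk=16 s=0: VC-HIT | VC [24, 20, 12]
  [11] addr=0xc2 blk=12 s=0: VC-HIT | VC [24, 20, 16]
  [12] addr=0x15e blk=21 s=1: MISS | VC [24, 20, 16]
  [13] addr=0x11f blk=17 s=1: MISS | VC [20, 16, 21]
  [14] addr=0xce blk=12 s=0: L1-HIT | VC [20, 16, 21]

OUTCOME = VC-HIT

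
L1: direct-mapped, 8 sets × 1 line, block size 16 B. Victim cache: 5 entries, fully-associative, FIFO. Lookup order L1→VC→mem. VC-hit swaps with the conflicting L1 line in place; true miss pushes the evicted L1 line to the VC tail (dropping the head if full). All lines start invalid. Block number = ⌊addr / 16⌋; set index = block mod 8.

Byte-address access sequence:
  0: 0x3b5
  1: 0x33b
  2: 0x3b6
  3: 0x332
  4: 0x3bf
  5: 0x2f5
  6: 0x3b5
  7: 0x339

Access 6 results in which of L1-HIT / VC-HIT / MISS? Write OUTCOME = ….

0: 0x3b5 (blk 59, set 3) → MISS  vc=[]
1: 0x33b (blk 51, set 3) → MISS  vc=[59]
2: 0x3b6 (blk 59, set 3) → VC-HIT  vc=[51]
3: 0x332 (blk 51, set 3) → VC-HIT  vc=[59]
4: 0x3bf (blk 59, set 3) → VC-HIT  vc=[51]
5: 0x2f5 (blk 47, set 7) → MISS  vc=[51]
6: 0x3b5 (blk 59, set 3) → L1-HIT  vc=[51]
7: 0x339 (blk 51, set 3) → VC-HIT  vc=[59]

OUTCOME = L1-HIT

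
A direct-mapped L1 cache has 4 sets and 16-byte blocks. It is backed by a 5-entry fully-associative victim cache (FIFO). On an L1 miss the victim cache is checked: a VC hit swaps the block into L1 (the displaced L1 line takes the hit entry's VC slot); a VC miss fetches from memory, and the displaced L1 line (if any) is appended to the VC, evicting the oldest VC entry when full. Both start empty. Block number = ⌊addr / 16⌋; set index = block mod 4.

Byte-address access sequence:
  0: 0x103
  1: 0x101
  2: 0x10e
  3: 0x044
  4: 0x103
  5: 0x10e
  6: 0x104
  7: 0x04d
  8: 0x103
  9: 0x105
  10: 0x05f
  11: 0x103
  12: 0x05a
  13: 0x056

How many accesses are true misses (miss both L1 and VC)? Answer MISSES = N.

MISSES = 3

  [0] addr=0x103 blk=16 s=0: MISS | VC []
  [1] addr=0x101 blk=16 s=0: L1-HIT | VC []
  [2] addr=0x10e blk=16 s=0: L1-HIT | VC []
  [3] addr=0x44 blk=4 s=0: MISS | VC [16]
  [4] addr=0x103 blk=16 s=0: VC-HIT | VC [4]
  [5] addr=0x10e blk=16 s=0: L1-HIT | VC [4]
  [6] addr=0x104 blk=16 s=0: L1-HIT | VC [4]
  [7] addr=0x4d blk=4 s=0: VC-HIT | VC [16]
  [8] addr=0x103 blk=16 s=0: VC-HIT | VC [4]
  [9] addr=0x105 blk=16 s=0: L1-HIT | VC [4]
  [10] addr=0x5f blk=5 s=1: MISS | VC [4]
  [11] addr=0x103 blk=16 s=0: L1-HIT | VC [4]
  [12] addr=0x5a blk=5 s=1: L1-HIT | VC [4]
  [13] addr=0x56 blk=5 s=1: L1-HIT | VC [4]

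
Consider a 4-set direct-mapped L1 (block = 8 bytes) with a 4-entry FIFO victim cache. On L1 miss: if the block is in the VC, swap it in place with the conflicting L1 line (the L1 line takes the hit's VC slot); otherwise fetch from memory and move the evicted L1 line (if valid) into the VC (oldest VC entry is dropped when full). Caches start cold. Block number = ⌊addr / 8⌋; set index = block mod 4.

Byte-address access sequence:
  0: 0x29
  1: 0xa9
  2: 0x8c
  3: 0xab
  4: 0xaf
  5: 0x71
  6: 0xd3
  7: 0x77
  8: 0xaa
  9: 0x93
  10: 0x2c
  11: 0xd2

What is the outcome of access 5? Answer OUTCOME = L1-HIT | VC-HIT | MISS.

#0 0x29→b5/s1 MISS; vc=[]
#1 0xa9→b21/s1 MISS; vc=[5]
#2 0x8c→b17/s1 MISS; vc=[5,21]
#3 0xab→b21/s1 VC-HIT; vc=[5,17]
#4 0xaf→b21/s1 L1-HIT; vc=[5,17]
#5 0x71→b14/s2 MISS; vc=[5,17]
#6 0xd3→b26/s2 MISS; vc=[5,17,14]
#7 0x77→b14/s2 VC-HIT; vc=[5,17,26]
#8 0xaa→b21/s1 L1-HIT; vc=[5,17,26]
#9 0x93→b18/s2 MISS; vc=[5,17,26,14]
#10 0x2c→b5/s1 VC-HIT; vc=[21,17,26,14]
#11 0xd2→b26/s2 VC-HIT; vc=[21,17,18,14]

OUTCOME = MISS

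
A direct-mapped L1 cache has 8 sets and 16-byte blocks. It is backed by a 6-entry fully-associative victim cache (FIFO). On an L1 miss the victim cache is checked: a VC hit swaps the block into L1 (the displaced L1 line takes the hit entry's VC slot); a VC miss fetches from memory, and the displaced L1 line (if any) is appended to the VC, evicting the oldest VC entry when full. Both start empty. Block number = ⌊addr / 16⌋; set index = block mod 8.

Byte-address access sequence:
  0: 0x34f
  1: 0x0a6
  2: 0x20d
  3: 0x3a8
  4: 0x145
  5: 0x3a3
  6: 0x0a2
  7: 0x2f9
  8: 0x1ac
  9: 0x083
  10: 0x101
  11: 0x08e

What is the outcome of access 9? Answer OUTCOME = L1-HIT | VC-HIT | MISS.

OUTCOME = MISS

#0 0x34f→b52/s4 MISS; vc=[]
#1 0xa6→b10/s2 MISS; vc=[]
#2 0x20d→b32/s0 MISS; vc=[]
#3 0x3a8→b58/s2 MISS; vc=[10]
#4 0x145→b20/s4 MISS; vc=[10,52]
#5 0x3a3→b58/s2 L1-HIT; vc=[10,52]
#6 0xa2→b10/s2 VC-HIT; vc=[58,52]
#7 0x2f9→b47/s7 MISS; vc=[58,52]
#8 0x1ac→b26/s2 MISS; vc=[58,52,10]
#9 0x83→b8/s0 MISS; vc=[58,52,10,32]
#10 0x101→b16/s0 MISS; vc=[58,52,10,32,8]
#11 0x8e→b8/s0 VC-HIT; vc=[58,52,10,32,16]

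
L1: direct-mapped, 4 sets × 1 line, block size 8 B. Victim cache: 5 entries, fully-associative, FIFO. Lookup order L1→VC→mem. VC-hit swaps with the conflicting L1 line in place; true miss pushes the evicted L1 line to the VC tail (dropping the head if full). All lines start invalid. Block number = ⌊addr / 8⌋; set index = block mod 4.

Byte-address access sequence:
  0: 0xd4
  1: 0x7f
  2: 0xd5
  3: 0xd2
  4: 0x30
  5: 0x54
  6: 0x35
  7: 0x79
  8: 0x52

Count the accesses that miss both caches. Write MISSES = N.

MISSES = 4

  [0] addr=0xd4 blk=26 s=2: MISS | VC []
  [1] addr=0x7f blk=15 s=3: MISS | VC []
  [2] addr=0xd5 blk=26 s=2: L1-HIT | VC []
  [3] addr=0xd2 blk=26 s=2: L1-HIT | VC []
  [4] addr=0x30 blk=6 s=2: MISS | VC [26]
  [5] addr=0x54 blk=10 s=2: MISS | VC [26, 6]
  [6] addr=0x35 blk=6 s=2: VC-HIT | VC [26, 10]
  [7] addr=0x79 blk=15 s=3: L1-HIT | VC [26, 10]
  [8] addr=0x52 blk=10 s=2: VC-HIT | VC [26, 6]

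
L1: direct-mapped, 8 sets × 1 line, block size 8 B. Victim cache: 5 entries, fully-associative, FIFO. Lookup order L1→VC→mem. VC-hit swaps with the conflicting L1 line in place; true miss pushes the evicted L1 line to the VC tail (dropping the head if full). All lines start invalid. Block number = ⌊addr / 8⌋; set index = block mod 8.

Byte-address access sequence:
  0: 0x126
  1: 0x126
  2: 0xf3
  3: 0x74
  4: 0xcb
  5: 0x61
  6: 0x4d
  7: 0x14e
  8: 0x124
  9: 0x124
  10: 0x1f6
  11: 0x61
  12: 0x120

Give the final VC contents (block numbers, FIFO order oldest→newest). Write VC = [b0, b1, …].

VC = [30, 12, 25, 9, 14]

#0 0x126→b36/s4 MISS; vc=[]
#1 0x126→b36/s4 L1-HIT; vc=[]
#2 0xf3→b30/s6 MISS; vc=[]
#3 0x74→b14/s6 MISS; vc=[30]
#4 0xcb→b25/s1 MISS; vc=[30]
#5 0x61→b12/s4 MISS; vc=[30,36]
#6 0x4d→b9/s1 MISS; vc=[30,36,25]
#7 0x14e→b41/s1 MISS; vc=[30,36,25,9]
#8 0x124→b36/s4 VC-HIT; vc=[30,12,25,9]
#9 0x124→b36/s4 L1-HIT; vc=[30,12,25,9]
#10 0x1f6→b62/s6 MISS; vc=[30,12,25,9,14]
#11 0x61→b12/s4 VC-HIT; vc=[30,36,25,9,14]
#12 0x120→b36/s4 VC-HIT; vc=[30,12,25,9,14]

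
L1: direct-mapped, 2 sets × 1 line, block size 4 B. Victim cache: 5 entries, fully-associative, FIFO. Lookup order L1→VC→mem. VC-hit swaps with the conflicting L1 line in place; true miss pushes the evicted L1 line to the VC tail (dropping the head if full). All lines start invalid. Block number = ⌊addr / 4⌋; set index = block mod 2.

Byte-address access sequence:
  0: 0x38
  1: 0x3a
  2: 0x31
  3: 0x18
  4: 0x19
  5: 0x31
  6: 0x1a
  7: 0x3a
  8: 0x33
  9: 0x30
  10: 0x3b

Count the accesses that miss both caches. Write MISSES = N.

MISSES = 3

0: 0x38 (blk 14, set 0) → MISS  vc=[]
1: 0x3a (blk 14, set 0) → L1-HIT  vc=[]
2: 0x31 (blk 12, set 0) → MISS  vc=[14]
3: 0x18 (blk 6, set 0) → MISS  vc=[14, 12]
4: 0x19 (blk 6, set 0) → L1-HIT  vc=[14, 12]
5: 0x31 (blk 12, set 0) → VC-HIT  vc=[14, 6]
6: 0x1a (blk 6, set 0) → VC-HIT  vc=[14, 12]
7: 0x3a (blk 14, set 0) → VC-HIT  vc=[6, 12]
8: 0x33 (blk 12, set 0) → VC-HIT  vc=[6, 14]
9: 0x30 (blk 12, set 0) → L1-HIT  vc=[6, 14]
10: 0x3b (blk 14, set 0) → VC-HIT  vc=[6, 12]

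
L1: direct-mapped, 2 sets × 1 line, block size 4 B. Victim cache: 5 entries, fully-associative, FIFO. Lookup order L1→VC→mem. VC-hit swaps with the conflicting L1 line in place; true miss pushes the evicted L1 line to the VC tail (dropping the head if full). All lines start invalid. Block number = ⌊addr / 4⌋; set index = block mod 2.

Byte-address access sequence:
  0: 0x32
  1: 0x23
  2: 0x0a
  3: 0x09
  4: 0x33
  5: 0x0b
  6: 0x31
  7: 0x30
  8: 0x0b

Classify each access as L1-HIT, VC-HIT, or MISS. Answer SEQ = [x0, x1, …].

SEQ = [MISS, MISS, MISS, L1-HIT, VC-HIT, VC-HIT, VC-HIT, L1-HIT, VC-HIT]

#0 0x32→b12/s0 MISS; vc=[]
#1 0x23→b8/s0 MISS; vc=[12]
#2 0xa→b2/s0 MISS; vc=[12,8]
#3 0x9→b2/s0 L1-HIT; vc=[12,8]
#4 0x33→b12/s0 VC-HIT; vc=[2,8]
#5 0xb→b2/s0 VC-HIT; vc=[12,8]
#6 0x31→b12/s0 VC-HIT; vc=[2,8]
#7 0x30→b12/s0 L1-HIT; vc=[2,8]
#8 0xb→b2/s0 VC-HIT; vc=[12,8]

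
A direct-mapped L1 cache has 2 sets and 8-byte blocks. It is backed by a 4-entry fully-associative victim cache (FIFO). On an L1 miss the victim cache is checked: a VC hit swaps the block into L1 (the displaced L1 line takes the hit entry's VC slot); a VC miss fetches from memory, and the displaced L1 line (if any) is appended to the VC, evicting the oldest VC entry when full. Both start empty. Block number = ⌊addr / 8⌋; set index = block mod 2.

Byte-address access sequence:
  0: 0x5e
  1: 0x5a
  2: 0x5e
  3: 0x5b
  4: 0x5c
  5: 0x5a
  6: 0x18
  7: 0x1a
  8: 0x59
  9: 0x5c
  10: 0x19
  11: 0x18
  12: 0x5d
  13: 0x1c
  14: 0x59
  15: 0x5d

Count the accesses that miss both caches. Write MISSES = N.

MISSES = 2

  [0] addr=0x5e blk=11 s=1: MISS | VC []
  [1] addr=0x5a blk=11 s=1: L1-HIT | VC []
  [2] addr=0x5e blk=11 s=1: L1-HIT | VC []
  [3] addr=0x5b blk=11 s=1: L1-HIT | VC []
  [4] addr=0x5c blk=11 s=1: L1-HIT | VC []
  [5] addr=0x5a blk=11 s=1: L1-HIT | VC []
  [6] addr=0x18 blk=3 s=1: MISS | VC [11]
  [7] addr=0x1a blk=3 s=1: L1-HIT | VC [11]
  [8] addr=0x59 blk=11 s=1: VC-HIT | VC [3]
  [9] addr=0x5c blk=11 s=1: L1-HIT | VC [3]
  [10] addr=0x19 blk=3 s=1: VC-HIT | VC [11]
  [11] addr=0x18 blk=3 s=1: L1-HIT | VC [11]
  [12] addr=0x5d blk=11 s=1: VC-HIT | VC [3]
  [13] addr=0x1c blk=3 s=1: VC-HIT | VC [11]
  [14] addr=0x59 blk=11 s=1: VC-HIT | VC [3]
  [15] addr=0x5d blk=11 s=1: L1-HIT | VC [3]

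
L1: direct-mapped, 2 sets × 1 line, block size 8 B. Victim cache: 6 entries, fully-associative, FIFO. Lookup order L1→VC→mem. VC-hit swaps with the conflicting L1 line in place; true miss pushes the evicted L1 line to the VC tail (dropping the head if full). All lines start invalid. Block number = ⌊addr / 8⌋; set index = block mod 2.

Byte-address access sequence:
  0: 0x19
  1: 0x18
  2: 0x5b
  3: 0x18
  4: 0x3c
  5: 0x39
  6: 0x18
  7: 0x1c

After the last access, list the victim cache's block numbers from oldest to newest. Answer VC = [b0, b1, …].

VC = [11, 7]

#0 0x19→b3/s1 MISS; vc=[]
#1 0x18→b3/s1 L1-HIT; vc=[]
#2 0x5b→b11/s1 MISS; vc=[3]
#3 0x18→b3/s1 VC-HIT; vc=[11]
#4 0x3c→b7/s1 MISS; vc=[11,3]
#5 0x39→b7/s1 L1-HIT; vc=[11,3]
#6 0x18→b3/s1 VC-HIT; vc=[11,7]
#7 0x1c→b3/s1 L1-HIT; vc=[11,7]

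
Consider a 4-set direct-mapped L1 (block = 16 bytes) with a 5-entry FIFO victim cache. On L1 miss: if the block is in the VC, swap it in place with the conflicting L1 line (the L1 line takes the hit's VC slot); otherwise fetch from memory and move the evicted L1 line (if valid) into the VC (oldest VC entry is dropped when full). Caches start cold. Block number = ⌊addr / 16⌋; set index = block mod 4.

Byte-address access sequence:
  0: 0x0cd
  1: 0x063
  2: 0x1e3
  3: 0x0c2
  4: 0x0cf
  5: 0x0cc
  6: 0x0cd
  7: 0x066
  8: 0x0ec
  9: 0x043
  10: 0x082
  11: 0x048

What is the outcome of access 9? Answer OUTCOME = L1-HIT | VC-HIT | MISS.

#0 0xcd→b12/s0 MISS; vc=[]
#1 0x63→b6/s2 MISS; vc=[]
#2 0x1e3→b30/s2 MISS; vc=[6]
#3 0xc2→b12/s0 L1-HIT; vc=[6]
#4 0xcf→b12/s0 L1-HIT; vc=[6]
#5 0xcc→b12/s0 L1-HIT; vc=[6]
#6 0xcd→b12/s0 L1-HIT; vc=[6]
#7 0x66→b6/s2 VC-HIT; vc=[30]
#8 0xec→b14/s2 MISS; vc=[30,6]
#9 0x43→b4/s0 MISS; vc=[30,6,12]
#10 0x82→b8/s0 MISS; vc=[30,6,12,4]
#11 0x48→b4/s0 VC-HIT; vc=[30,6,12,8]

OUTCOME = MISS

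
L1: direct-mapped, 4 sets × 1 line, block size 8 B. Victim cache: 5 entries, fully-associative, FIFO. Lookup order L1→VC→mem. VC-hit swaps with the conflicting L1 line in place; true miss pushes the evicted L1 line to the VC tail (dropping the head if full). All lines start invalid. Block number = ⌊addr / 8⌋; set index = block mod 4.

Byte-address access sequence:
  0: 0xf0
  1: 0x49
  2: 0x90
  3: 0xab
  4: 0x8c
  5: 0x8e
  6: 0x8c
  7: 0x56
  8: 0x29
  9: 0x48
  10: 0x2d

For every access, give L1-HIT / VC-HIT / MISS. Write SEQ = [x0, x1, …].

SEQ = [MISS, MISS, MISS, MISS, MISS, L1-HIT, L1-HIT, MISS, MISS, VC-HIT, VC-HIT]

  [0] addr=0xf0 blk=30 s=2: MISS | VC []
  [1] addr=0x49 blk=9 s=1: MISS | VC []
  [2] addr=0x90 blk=18 s=2: MISS | VC [30]
  [3] addr=0xab blk=21 s=1: MISS | VC [30, 9]
  [4] addr=0x8c blk=17 s=1: MISS | VC [30, 9, 21]
  [5] addr=0x8e blk=17 s=1: L1-HIT | VC [30, 9, 21]
  [6] addr=0x8c blk=17 s=1: L1-HIT | VC [30, 9, 21]
  [7] addr=0x56 blk=10 s=2: MISS | VC [30, 9, 21, 18]
  [8] addr=0x29 blk=5 s=1: MISS | VC [30, 9, 21, 18, 17]
  [9] addr=0x48 blk=9 s=1: VC-HIT | VC [30, 5, 21, 18, 17]
  [10] addr=0x2d blk=5 s=1: VC-HIT | VC [30, 9, 21, 18, 17]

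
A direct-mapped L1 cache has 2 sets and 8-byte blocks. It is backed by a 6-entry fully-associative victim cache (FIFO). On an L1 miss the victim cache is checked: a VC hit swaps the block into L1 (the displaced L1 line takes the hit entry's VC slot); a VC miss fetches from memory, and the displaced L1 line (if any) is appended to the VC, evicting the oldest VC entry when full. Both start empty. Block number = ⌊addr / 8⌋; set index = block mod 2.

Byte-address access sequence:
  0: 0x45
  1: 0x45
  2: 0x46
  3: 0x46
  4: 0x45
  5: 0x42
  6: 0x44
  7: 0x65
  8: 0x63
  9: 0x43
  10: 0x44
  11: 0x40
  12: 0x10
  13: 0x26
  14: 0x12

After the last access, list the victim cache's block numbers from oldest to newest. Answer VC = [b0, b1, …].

VC = [12, 8, 4]

0: 0x45 (blk 8, set 0) → MISS  vc=[]
1: 0x45 (blk 8, set 0) → L1-HIT  vc=[]
2: 0x46 (blk 8, set 0) → L1-HIT  vc=[]
3: 0x46 (blk 8, set 0) → L1-HIT  vc=[]
4: 0x45 (blk 8, set 0) → L1-HIT  vc=[]
5: 0x42 (blk 8, set 0) → L1-HIT  vc=[]
6: 0x44 (blk 8, set 0) → L1-HIT  vc=[]
7: 0x65 (blk 12, set 0) → MISS  vc=[8]
8: 0x63 (blk 12, set 0) → L1-HIT  vc=[8]
9: 0x43 (blk 8, set 0) → VC-HIT  vc=[12]
10: 0x44 (blk 8, set 0) → L1-HIT  vc=[12]
11: 0x40 (blk 8, set 0) → L1-HIT  vc=[12]
12: 0x10 (blk 2, set 0) → MISS  vc=[12, 8]
13: 0x26 (blk 4, set 0) → MISS  vc=[12, 8, 2]
14: 0x12 (blk 2, set 0) → VC-HIT  vc=[12, 8, 4]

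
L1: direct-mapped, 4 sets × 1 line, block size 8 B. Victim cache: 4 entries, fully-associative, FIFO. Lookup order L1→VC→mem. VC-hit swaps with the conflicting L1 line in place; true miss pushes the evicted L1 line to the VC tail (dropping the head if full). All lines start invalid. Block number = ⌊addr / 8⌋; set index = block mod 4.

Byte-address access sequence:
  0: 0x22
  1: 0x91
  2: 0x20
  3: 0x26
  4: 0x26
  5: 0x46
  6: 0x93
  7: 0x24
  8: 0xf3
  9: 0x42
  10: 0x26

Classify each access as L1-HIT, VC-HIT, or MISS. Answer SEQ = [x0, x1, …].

0: 0x22 (blk 4, set 0) → MISS  vc=[]
1: 0x91 (blk 18, set 2) → MISS  vc=[]
2: 0x20 (blk 4, set 0) → L1-HIT  vc=[]
3: 0x26 (blk 4, set 0) → L1-HIT  vc=[]
4: 0x26 (blk 4, set 0) → L1-HIT  vc=[]
5: 0x46 (blk 8, set 0) → MISS  vc=[4]
6: 0x93 (blk 18, set 2) → L1-HIT  vc=[4]
7: 0x24 (blk 4, set 0) → VC-HIT  vc=[8]
8: 0xf3 (blk 30, set 2) → MISS  vc=[8, 18]
9: 0x42 (blk 8, set 0) → VC-HIT  vc=[4, 18]
10: 0x26 (blk 4, set 0) → VC-HIT  vc=[8, 18]

SEQ = [MISS, MISS, L1-HIT, L1-HIT, L1-HIT, MISS, L1-HIT, VC-HIT, MISS, VC-HIT, VC-HIT]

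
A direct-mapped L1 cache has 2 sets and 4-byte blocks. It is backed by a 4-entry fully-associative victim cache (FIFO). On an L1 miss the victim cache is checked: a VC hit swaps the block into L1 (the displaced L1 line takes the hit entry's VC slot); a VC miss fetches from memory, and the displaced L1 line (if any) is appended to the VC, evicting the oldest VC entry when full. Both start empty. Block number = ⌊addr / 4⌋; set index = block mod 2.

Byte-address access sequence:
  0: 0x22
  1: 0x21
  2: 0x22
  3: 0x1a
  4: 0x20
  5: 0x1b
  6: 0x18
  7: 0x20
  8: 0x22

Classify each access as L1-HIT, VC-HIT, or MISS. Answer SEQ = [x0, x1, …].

SEQ = [MISS, L1-HIT, L1-HIT, MISS, VC-HIT, VC-HIT, L1-HIT, VC-HIT, L1-HIT]

0: 0x22 (blk 8, set 0) → MISS  vc=[]
1: 0x21 (blk 8, set 0) → L1-HIT  vc=[]
2: 0x22 (blk 8, set 0) → L1-HIT  vc=[]
3: 0x1a (blk 6, set 0) → MISS  vc=[8]
4: 0x20 (blk 8, set 0) → VC-HIT  vc=[6]
5: 0x1b (blk 6, set 0) → VC-HIT  vc=[8]
6: 0x18 (blk 6, set 0) → L1-HIT  vc=[8]
7: 0x20 (blk 8, set 0) → VC-HIT  vc=[6]
8: 0x22 (blk 8, set 0) → L1-HIT  vc=[6]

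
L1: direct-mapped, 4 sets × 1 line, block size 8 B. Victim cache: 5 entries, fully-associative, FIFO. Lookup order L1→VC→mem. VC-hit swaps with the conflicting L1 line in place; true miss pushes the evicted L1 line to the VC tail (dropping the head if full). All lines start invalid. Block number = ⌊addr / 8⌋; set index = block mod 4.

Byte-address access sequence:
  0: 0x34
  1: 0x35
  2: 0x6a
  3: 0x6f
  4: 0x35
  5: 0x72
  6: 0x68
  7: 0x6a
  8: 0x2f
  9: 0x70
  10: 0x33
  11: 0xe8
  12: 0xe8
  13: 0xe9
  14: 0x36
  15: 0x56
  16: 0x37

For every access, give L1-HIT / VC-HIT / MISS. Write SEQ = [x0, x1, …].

#0 0x34→b6/s2 MISS; vc=[]
#1 0x35→b6/s2 L1-HIT; vc=[]
#2 0x6a→b13/s1 MISS; vc=[]
#3 0x6f→b13/s1 L1-HIT; vc=[]
#4 0x35→b6/s2 L1-HIT; vc=[]
#5 0x72→b14/s2 MISS; vc=[6]
#6 0x68→b13/s1 L1-HIT; vc=[6]
#7 0x6a→b13/s1 L1-HIT; vc=[6]
#8 0x2f→b5/s1 MISS; vc=[6,13]
#9 0x70→b14/s2 L1-HIT; vc=[6,13]
#10 0x33→b6/s2 VC-HIT; vc=[14,13]
#11 0xe8→b29/s1 MISS; vc=[14,13,5]
#12 0xe8→b29/s1 L1-HIT; vc=[14,13,5]
#13 0xe9→b29/s1 L1-HIT; vc=[14,13,5]
#14 0x36→b6/s2 L1-HIT; vc=[14,13,5]
#15 0x56→b10/s2 MISS; vc=[14,13,5,6]
#16 0x37→b6/s2 VC-HIT; vc=[14,13,5,10]

SEQ = [MISS, L1-HIT, MISS, L1-HIT, L1-HIT, MISS, L1-HIT, L1-HIT, MISS, L1-HIT, VC-HIT, MISS, L1-HIT, L1-HIT, L1-HIT, MISS, VC-HIT]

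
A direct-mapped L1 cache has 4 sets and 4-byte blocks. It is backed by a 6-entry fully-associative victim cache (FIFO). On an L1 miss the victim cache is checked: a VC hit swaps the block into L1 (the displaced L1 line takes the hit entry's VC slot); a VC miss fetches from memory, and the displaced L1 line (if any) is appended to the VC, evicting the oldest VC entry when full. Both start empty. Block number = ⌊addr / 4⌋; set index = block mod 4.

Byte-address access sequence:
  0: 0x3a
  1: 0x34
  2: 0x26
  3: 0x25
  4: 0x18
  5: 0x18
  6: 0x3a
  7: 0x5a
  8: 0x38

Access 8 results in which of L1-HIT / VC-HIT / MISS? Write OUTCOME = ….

OUTCOME = VC-HIT

  [0] addr=0x3a blk=14 s=2: MISS | VC []
  [1] addr=0x34 blk=13 s=1: MISS | VC []
  [2] addr=0x26 blk=9 s=1: MISS | VC [13]
  [3] addr=0x25 blk=9 s=1: L1-HIT | VC [13]
  [4] addr=0x18 blk=6 s=2: MISS | VC [13, 14]
  [5] addr=0x18 blk=6 s=2: L1-HIT | VC [13, 14]
  [6] addr=0x3a blk=14 s=2: VC-HIT | VC [13, 6]
  [7] addr=0x5a blk=22 s=2: MISS | VC [13, 6, 14]
  [8] addr=0x38 blk=14 s=2: VC-HIT | VC [13, 6, 22]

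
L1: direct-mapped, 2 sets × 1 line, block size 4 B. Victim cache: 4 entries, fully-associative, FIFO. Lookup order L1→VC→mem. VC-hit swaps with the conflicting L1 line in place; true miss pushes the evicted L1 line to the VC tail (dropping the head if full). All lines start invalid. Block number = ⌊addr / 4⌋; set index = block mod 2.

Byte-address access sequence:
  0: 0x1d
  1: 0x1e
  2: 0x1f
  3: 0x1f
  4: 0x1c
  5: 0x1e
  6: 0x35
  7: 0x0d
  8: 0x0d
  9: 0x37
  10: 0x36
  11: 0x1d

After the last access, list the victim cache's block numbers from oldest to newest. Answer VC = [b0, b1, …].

  [0] addr=0x1d blk=7 s=1: MISS | VC []
  [1] addr=0x1e blk=7 s=1: L1-HIT | VC []
  [2] addr=0x1f blk=7 s=1: L1-HIT | VC []
  [3] addr=0x1f blk=7 s=1: L1-HIT | VC []
  [4] addr=0x1c blk=7 s=1: L1-HIT | VC []
  [5] addr=0x1e blk=7 s=1: L1-HIT | VC []
  [6] addr=0x35 blk=13 s=1: MISS | VC [7]
  [7] addr=0xd blk=3 s=1: MISS | VC [7, 13]
  [8] addr=0xd blk=3 s=1: L1-HIT | VC [7, 13]
  [9] addr=0x37 blk=13 s=1: VC-HIT | VC [7, 3]
  [10] addr=0x36 blk=13 s=1: L1-HIT | VC [7, 3]
  [11] addr=0x1d blk=7 s=1: VC-HIT | VC [13, 3]

VC = [13, 3]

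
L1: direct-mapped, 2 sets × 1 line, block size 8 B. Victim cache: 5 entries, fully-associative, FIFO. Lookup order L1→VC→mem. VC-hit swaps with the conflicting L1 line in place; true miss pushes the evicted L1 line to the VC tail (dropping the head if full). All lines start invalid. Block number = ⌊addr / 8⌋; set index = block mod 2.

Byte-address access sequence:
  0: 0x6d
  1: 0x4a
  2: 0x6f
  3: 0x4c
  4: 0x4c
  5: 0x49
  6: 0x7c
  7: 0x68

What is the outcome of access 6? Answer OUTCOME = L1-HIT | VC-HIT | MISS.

OUTCOME = MISS

0: 0x6d (blk 13, set 1) → MISS  vc=[]
1: 0x4a (blk 9, set 1) → MISS  vc=[13]
2: 0x6f (blk 13, set 1) → VC-HIT  vc=[9]
3: 0x4c (blk 9, set 1) → VC-HIT  vc=[13]
4: 0x4c (blk 9, set 1) → L1-HIT  vc=[13]
5: 0x49 (blk 9, set 1) → L1-HIT  vc=[13]
6: 0x7c (blk 15, set 1) → MISS  vc=[13, 9]
7: 0x68 (blk 13, set 1) → VC-HIT  vc=[15, 9]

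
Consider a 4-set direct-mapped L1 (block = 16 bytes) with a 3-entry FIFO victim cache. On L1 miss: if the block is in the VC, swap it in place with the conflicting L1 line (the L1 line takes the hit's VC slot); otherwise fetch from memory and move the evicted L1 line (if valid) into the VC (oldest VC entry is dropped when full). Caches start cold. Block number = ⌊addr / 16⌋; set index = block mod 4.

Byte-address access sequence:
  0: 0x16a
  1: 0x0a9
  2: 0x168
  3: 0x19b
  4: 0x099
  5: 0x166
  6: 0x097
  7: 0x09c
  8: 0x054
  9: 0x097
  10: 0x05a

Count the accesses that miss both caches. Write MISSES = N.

MISSES = 5

#0 0x16a→b22/s2 MISS; vc=[]
#1 0xa9→b10/s2 MISS; vc=[22]
#2 0x168→b22/s2 VC-HIT; vc=[10]
#3 0x19b→b25/s1 MISS; vc=[10]
#4 0x99→b9/s1 MISS; vc=[10,25]
#5 0x166→b22/s2 L1-HIT; vc=[10,25]
#6 0x97→b9/s1 L1-HIT; vc=[10,25]
#7 0x9c→b9/s1 L1-HIT; vc=[10,25]
#8 0x54→b5/s1 MISS; vc=[10,25,9]
#9 0x97→b9/s1 VC-HIT; vc=[10,25,5]
#10 0x5a→b5/s1 VC-HIT; vc=[10,25,9]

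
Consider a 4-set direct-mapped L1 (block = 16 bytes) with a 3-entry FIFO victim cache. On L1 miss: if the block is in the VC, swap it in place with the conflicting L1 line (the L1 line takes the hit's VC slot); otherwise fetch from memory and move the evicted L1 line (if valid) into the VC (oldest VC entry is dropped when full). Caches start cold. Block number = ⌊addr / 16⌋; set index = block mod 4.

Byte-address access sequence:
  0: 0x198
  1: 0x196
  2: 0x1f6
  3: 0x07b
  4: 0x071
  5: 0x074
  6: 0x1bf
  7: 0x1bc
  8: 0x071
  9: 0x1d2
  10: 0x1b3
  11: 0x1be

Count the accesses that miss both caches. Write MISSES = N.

MISSES = 5

0: 0x198 (blk 25, set 1) → MISS  vc=[]
1: 0x196 (blk 25, set 1) → L1-HIT  vc=[]
2: 0x1f6 (blk 31, set 3) → MISS  vc=[]
3: 0x7b (blk 7, set 3) → MISS  vc=[31]
4: 0x71 (blk 7, set 3) → L1-HIT  vc=[31]
5: 0x74 (blk 7, set 3) → L1-HIT  vc=[31]
6: 0x1bf (blk 27, set 3) → MISS  vc=[31, 7]
7: 0x1bc (blk 27, set 3) → L1-HIT  vc=[31, 7]
8: 0x71 (blk 7, set 3) → VC-HIT  vc=[31, 27]
9: 0x1d2 (blk 29, set 1) → MISS  vc=[31, 27, 25]
10: 0x1b3 (blk 27, set 3) → VC-HIT  vc=[31, 7, 25]
11: 0x1be (blk 27, set 3) → L1-HIT  vc=[31, 7, 25]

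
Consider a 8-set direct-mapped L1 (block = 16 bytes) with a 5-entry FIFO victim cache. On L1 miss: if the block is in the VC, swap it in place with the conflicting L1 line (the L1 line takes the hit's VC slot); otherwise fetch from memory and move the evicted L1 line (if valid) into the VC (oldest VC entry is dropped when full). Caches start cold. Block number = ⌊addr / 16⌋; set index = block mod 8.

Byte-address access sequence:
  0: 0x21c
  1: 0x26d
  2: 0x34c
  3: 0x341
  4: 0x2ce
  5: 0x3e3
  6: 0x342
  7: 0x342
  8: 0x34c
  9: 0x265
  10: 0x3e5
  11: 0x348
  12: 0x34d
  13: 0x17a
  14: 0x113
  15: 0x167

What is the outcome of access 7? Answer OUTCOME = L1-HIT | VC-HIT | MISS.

#0 0x21c→b33/s1 MISS; vc=[]
#1 0x26d→b38/s6 MISS; vc=[]
#2 0x34c→b52/s4 MISS; vc=[]
#3 0x341→b52/s4 L1-HIT; vc=[]
#4 0x2ce→b44/s4 MISS; vc=[52]
#5 0x3e3→b62/s6 MISS; vc=[52,38]
#6 0x342→b52/s4 VC-HIT; vc=[44,38]
#7 0x342→b52/s4 L1-HIT; vc=[44,38]
#8 0x34c→b52/s4 L1-HIT; vc=[44,38]
#9 0x265→b38/s6 VC-HIT; vc=[44,62]
#10 0x3e5→b62/s6 VC-HIT; vc=[44,38]
#11 0x348→b52/s4 L1-HIT; vc=[44,38]
#12 0x34d→b52/s4 L1-HIT; vc=[44,38]
#13 0x17a→b23/s7 MISS; vc=[44,38]
#14 0x113→b17/s1 MISS; vc=[44,38,33]
#15 0x167→b22/s6 MISS; vc=[44,38,33,62]

OUTCOME = L1-HIT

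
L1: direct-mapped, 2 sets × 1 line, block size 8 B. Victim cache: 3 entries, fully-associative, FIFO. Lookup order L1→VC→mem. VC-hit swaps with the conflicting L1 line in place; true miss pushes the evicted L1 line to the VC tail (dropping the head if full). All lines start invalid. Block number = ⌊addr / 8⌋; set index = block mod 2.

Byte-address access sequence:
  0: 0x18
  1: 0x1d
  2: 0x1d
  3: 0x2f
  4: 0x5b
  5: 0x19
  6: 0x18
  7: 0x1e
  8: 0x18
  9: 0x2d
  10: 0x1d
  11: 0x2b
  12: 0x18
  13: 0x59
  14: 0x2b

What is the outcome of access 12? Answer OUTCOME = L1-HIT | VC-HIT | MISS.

  [0] addr=0x18 blk=3 s=1: MISS | VC []
  [1] addr=0x1d blk=3 s=1: L1-HIT | VC []
  [2] addr=0x1d blk=3 s=1: L1-HIT | VC []
  [3] addr=0x2f blk=5 s=1: MISS | VC [3]
  [4] addr=0x5b blk=11 s=1: MISS | VC [3, 5]
  [5] addr=0x19 blk=3 s=1: VC-HIT | VC [11, 5]
  [6] addr=0x18 blk=3 s=1: L1-HIT | VC [11, 5]
  [7] addr=0x1e blk=3 s=1: L1-HIT | VC [11, 5]
  [8] addr=0x18 blk=3 s=1: L1-HIT | VC [11, 5]
  [9] addr=0x2d blk=5 s=1: VC-HIT | VC [11, 3]
  [10] addr=0x1d blk=3 s=1: VC-HIT | VC [11, 5]
  [11] addr=0x2b blk=5 s=1: VC-HIT | VC [11, 3]
  [12] addr=0x18 blk=3 s=1: VC-HIT | VC [11, 5]
  [13] addr=0x59 blk=11 s=1: VC-HIT | VC [3, 5]
  [14] addr=0x2b blk=5 s=1: VC-HIT | VC [3, 11]

OUTCOME = VC-HIT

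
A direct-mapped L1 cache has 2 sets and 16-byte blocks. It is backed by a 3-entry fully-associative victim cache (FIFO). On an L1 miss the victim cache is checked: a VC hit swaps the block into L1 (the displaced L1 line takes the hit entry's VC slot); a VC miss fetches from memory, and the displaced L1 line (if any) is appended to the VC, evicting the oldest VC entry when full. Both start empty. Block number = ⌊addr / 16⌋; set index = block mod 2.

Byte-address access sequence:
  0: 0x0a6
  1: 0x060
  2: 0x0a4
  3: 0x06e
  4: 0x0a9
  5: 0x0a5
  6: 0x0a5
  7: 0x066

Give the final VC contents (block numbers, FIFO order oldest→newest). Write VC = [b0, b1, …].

VC = [10]

0: 0xa6 (blk 10, set 0) → MISS  vc=[]
1: 0x60 (blk 6, set 0) → MISS  vc=[10]
2: 0xa4 (blk 10, set 0) → VC-HIT  vc=[6]
3: 0x6e (blk 6, set 0) → VC-HIT  vc=[10]
4: 0xa9 (blk 10, set 0) → VC-HIT  vc=[6]
5: 0xa5 (blk 10, set 0) → L1-HIT  vc=[6]
6: 0xa5 (blk 10, set 0) → L1-HIT  vc=[6]
7: 0x66 (blk 6, set 0) → VC-HIT  vc=[10]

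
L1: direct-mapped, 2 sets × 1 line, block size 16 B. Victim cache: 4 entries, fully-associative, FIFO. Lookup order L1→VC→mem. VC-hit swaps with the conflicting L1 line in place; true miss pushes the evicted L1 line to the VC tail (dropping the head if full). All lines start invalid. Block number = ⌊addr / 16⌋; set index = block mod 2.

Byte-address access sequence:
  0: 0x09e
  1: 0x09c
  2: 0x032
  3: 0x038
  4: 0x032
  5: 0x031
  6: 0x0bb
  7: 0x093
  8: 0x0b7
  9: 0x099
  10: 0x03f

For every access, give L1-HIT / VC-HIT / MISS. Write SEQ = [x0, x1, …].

SEQ = [MISS, L1-HIT, MISS, L1-HIT, L1-HIT, L1-HIT, MISS, VC-HIT, VC-HIT, VC-HIT, VC-HIT]

  [0] addr=0x9e blk=9 s=1: MISS | VC []
  [1] addr=0x9c blk=9 s=1: L1-HIT | VC []
  [2] addr=0x32 blk=3 s=1: MISS | VC [9]
  [3] addr=0x38 blk=3 s=1: L1-HIT | VC [9]
  [4] addr=0x32 blk=3 s=1: L1-HIT | VC [9]
  [5] addr=0x31 blk=3 s=1: L1-HIT | VC [9]
  [6] addr=0xbb blk=11 s=1: MISS | VC [9, 3]
  [7] addr=0x93 blk=9 s=1: VC-HIT | VC [11, 3]
  [8] addr=0xb7 blk=11 s=1: VC-HIT | VC [9, 3]
  [9] addr=0x99 blk=9 s=1: VC-HIT | VC [11, 3]
  [10] addr=0x3f blk=3 s=1: VC-HIT | VC [11, 9]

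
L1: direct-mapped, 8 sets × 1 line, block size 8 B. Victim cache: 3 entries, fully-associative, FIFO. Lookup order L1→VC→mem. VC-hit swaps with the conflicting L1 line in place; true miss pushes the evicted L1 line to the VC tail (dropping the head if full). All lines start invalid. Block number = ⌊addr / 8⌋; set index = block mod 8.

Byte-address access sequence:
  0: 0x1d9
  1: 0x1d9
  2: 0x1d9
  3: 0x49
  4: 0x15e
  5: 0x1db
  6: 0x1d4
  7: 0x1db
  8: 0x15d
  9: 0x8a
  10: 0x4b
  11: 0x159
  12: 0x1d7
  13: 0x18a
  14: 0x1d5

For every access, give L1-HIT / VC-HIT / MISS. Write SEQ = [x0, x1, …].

  [0] addr=0x1d9 blk=59 s=3: MISS | VC []
  [1] addr=0x1d9 blk=59 s=3: L1-HIT | VC []
  [2] addr=0x1d9 blk=59 s=3: L1-HIT | VC []
  [3] addr=0x49 blk=9 s=1: MISS | VC []
  [4] addr=0x15e blk=43 s=3: MISS | VC [59]
  [5] addr=0x1db blk=59 s=3: VC-HIT | VC [43]
  [6] addr=0x1d4 blk=58 s=2: MISS | VC [43]
  [7] addr=0x1db blk=59 s=3: L1-HIT | VC [43]
  [8] addr=0x15d blk=43 s=3: VC-HIT | VC [59]
  [9] addr=0x8a blk=17 s=1: MISS | VC [59, 9]
  [10] addr=0x4b blk=9 s=1: VC-HIT | VC [59, 17]
  [11] addr=0x159 blk=43 s=3: L1-HIT | VC [59, 17]
  [12] addr=0x1d7 blk=58 s=2: L1-HIT | VC [59, 17]
  [13] addr=0x18a blk=49 s=1: MISS | VC [59, 17, 9]
  [14] addr=0x1d5 blk=58 s=2: L1-HIT | VC [59, 17, 9]

SEQ = [MISS, L1-HIT, L1-HIT, MISS, MISS, VC-HIT, MISS, L1-HIT, VC-HIT, MISS, VC-HIT, L1-HIT, L1-HIT, MISS, L1-HIT]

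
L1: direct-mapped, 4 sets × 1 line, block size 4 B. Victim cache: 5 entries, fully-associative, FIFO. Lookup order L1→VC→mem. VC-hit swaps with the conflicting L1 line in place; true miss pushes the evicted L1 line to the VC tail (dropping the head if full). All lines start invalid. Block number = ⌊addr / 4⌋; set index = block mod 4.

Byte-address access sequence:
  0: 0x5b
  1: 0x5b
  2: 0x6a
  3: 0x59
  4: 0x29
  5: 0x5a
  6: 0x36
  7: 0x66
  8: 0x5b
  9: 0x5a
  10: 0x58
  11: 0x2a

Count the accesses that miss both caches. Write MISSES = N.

MISSES = 5

  [0] addr=0x5b blk=22 s=2: MISS | VC []
  [1] addr=0x5b blk=22 s=2: L1-HIT | VC []
  [2] addr=0x6a blk=26 s=2: MISS | VC [22]
  [3] addr=0x59 blk=22 s=2: VC-HIT | VC [26]
  [4] addr=0x29 blk=10 s=2: MISS | VC [26, 22]
  [5] addr=0x5a blk=22 s=2: VC-HIT | VC [26, 10]
  [6] addr=0x36 blk=13 s=1: MISS | VC [26, 10]
  [7] addr=0x66 blk=25 s=1: MISS | VC [26, 10, 13]
  [8] addr=0x5b blk=22 s=2: L1-HIT | VC [26, 10, 13]
  [9] addr=0x5a blk=22 s=2: L1-HIT | VC [26, 10, 13]
  [10] addr=0x58 blk=22 s=2: L1-HIT | VC [26, 10, 13]
  [11] addr=0x2a blk=10 s=2: VC-HIT | VC [26, 22, 13]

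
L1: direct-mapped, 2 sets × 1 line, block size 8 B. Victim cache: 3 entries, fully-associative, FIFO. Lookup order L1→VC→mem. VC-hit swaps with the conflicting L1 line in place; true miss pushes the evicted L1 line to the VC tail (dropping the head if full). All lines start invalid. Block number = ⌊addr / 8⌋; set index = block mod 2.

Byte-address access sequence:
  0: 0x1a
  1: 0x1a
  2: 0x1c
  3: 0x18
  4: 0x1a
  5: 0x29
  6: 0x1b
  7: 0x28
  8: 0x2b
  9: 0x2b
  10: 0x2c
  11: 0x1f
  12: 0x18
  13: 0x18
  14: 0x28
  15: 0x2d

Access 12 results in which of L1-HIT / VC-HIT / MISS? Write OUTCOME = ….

  [0] addr=0x1a blk=3 s=1: MISS | VC []
  [1] addr=0x1a blk=3 s=1: L1-HIT | VC []
  [2] addr=0x1c blk=3 s=1: L1-HIT | VC []
  [3] addr=0x18 blk=3 s=1: L1-HIT | VC []
  [4] addr=0x1a blk=3 s=1: L1-HIT | VC []
  [5] addr=0x29 blk=5 s=1: MISS | VC [3]
  [6] addr=0x1b blk=3 s=1: VC-HIT | VC [5]
  [7] addr=0x28 blk=5 s=1: VC-HIT | VC [3]
  [8] addr=0x2b blk=5 s=1: L1-HIT | VC [3]
  [9] addr=0x2b blk=5 s=1: L1-HIT | VC [3]
  [10] addr=0x2c blk=5 s=1: L1-HIT | VC [3]
  [11] addr=0x1f blk=3 s=1: VC-HIT | VC [5]
  [12] addr=0x18 blk=3 s=1: L1-HIT | VC [5]
  [13] addr=0x18 blk=3 s=1: L1-HIT | VC [5]
  [14] addr=0x28 blk=5 s=1: VC-HIT | VC [3]
  [15] addr=0x2d blk=5 s=1: L1-HIT | VC [3]

OUTCOME = L1-HIT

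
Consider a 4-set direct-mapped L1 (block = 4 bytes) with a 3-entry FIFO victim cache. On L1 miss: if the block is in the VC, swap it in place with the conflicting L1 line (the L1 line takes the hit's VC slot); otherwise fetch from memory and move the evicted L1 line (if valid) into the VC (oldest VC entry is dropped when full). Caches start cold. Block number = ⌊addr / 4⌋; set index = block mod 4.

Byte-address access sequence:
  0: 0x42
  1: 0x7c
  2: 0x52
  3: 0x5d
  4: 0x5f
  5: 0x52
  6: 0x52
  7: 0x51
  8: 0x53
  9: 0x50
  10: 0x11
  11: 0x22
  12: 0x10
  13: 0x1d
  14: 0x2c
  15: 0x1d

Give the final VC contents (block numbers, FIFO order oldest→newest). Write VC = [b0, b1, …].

VC = [8, 23, 11]

0: 0x42 (blk 16, set 0) → MISS  vc=[]
1: 0x7c (blk 31, set 3) → MISS  vc=[]
2: 0x52 (blk 20, set 0) → MISS  vc=[16]
3: 0x5d (blk 23, set 3) → MISS  vc=[16, 31]
4: 0x5f (blk 23, set 3) → L1-HIT  vc=[16, 31]
5: 0x52 (blk 20, set 0) → L1-HIT  vc=[16, 31]
6: 0x52 (blk 20, set 0) → L1-HIT  vc=[16, 31]
7: 0x51 (blk 20, set 0) → L1-HIT  vc=[16, 31]
8: 0x53 (blk 20, set 0) → L1-HIT  vc=[16, 31]
9: 0x50 (blk 20, set 0) → L1-HIT  vc=[16, 31]
10: 0x11 (blk 4, set 0) → MISS  vc=[16, 31, 20]
11: 0x22 (blk 8, set 0) → MISS  vc=[31, 20, 4]
12: 0x10 (blk 4, set 0) → VC-HIT  vc=[31, 20, 8]
13: 0x1d (blk 7, set 3) → MISS  vc=[20, 8, 23]
14: 0x2c (blk 11, set 3) → MISS  vc=[8, 23, 7]
15: 0x1d (blk 7, set 3) → VC-HIT  vc=[8, 23, 11]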